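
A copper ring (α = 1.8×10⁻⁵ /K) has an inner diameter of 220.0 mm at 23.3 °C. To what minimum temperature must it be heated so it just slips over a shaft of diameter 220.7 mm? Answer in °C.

T = 200 °C

Required Δd = 220.7 − 220.0 = 0.7 mm
Δd = αd₀ΔT ⇒ ΔT = Δd/(αd₀) = 0.7 / (1.8×10⁻⁵ × 220.0) = 176.77 K
T_min = 23.3 + 176.77 = 200.07 °C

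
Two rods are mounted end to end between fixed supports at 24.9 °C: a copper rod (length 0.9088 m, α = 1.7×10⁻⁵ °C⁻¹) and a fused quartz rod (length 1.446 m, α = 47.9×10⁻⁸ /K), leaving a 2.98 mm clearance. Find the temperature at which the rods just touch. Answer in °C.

T = 210 °C

α₁L₁ = 1.54496×10⁻⁵ m/K, α₂L₂ = 6.92634×10⁻⁷ m/K → total 1.6142234×10⁻⁵ m/K
ΔT = g/(α₁L₁+α₂L₂) = 2.98×10⁻³ / 1.6142234×10⁻⁵ = 184.61 K
T = 24.9 + 184.61 = 209.51 °C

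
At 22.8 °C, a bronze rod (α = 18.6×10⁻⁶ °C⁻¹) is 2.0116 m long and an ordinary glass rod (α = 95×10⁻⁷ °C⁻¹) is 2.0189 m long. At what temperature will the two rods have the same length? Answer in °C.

T = 423.1 °C

L₁(1 + α₁ΔT) = L₂(1 + α₂ΔT) ⇒ ΔT = (L₂ − L₁)/(α₁L₁ − α₂L₂)
L₂ − L₁ = 2.0189 − 2.0116 = 7.30×10⁻³ m
α₁L₁ − α₂L₂ = 18.6×10⁻⁶×2.0116 − 95×10⁻⁷×2.0189 = 1.823621×10⁻⁵ m/K
ΔT = 7.30×10⁻³ / 1.823621×10⁻⁵ = 400.302 K
T = 22.8 + 400.302 = 423.102 °C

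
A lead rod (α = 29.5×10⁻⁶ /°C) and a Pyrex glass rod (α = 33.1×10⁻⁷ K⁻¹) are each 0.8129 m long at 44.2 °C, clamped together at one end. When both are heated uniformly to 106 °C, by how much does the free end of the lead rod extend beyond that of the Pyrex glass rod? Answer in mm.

1.32 mm

ΔT = 61.8 K
lead: ΔL = 29.5×10⁻⁶ × 0.8129 m × 61.8 = 1.4820×10⁻³ m = 1.4820 mm
Pyrex glass: ΔL = 33.1×10⁻⁷ × 0.8129 m × 61.8 = 1.6629×10⁻⁴ m = 0.16629 mm
difference = 1.4820 − 0.16629 = 1.31571 mm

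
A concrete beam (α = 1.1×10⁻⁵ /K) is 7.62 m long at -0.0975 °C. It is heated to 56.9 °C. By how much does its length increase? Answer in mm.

|ΔT| = |56.9 − (-0.0975)| = 56.9975 K
ΔL = αL₀ΔT = (1.1×10⁻⁵)(7.62)(56.9975) = 4.78×10⁻³ m

ΔL = 4.78 mm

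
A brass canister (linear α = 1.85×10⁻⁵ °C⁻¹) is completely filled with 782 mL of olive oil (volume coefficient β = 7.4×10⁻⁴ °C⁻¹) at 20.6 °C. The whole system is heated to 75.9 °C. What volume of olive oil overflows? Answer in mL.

29.6 mL

The canister also expands: β_container ≈ 3α = 5.55×10⁻⁵ /K
Net overflow = V₀(β_liq − 3α_cont)ΔT
β − 3α = 7.40×10⁻⁴ − 5.55×10⁻⁵ = 6.845×10⁻⁴ /K; ΔT = 55.3 K
ΔV = 782 × 6.845×10⁻⁴ × 55.3 = 29.6 mL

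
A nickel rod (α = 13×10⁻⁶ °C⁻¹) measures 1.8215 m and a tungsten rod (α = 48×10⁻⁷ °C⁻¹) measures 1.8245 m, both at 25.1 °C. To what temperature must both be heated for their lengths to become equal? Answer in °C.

T = 226.1 °C

L₁(1 + α₁ΔT) = L₂(1 + α₂ΔT) ⇒ ΔT = (L₂ − L₁)/(α₁L₁ − α₂L₂)
L₂ − L₁ = 1.8245 − 1.8215 = 3.00×10⁻³ m
α₁L₁ − α₂L₂ = 13×10⁻⁶×1.8215 − 48×10⁻⁷×1.8245 = 1.49219×10⁻⁵ m/K
ΔT = 3.00×10⁻³ / 1.49219×10⁻⁵ = 201.047 K
T = 25.1 + 201.047 = 226.147 °C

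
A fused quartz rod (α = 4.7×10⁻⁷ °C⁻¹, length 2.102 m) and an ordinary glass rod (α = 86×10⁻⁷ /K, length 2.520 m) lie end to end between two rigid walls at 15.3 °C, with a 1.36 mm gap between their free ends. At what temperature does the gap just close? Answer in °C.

T = 75.3 °C

α₁L₁ = 9.8794×10⁻⁷ m/K, α₂L₂ = 2.1672×10⁻⁵ m/K → total 2.265994×10⁻⁵ m/K
ΔT = g/(α₁L₁+α₂L₂) = 1.36×10⁻³ / 2.265994×10⁻⁵ = 60.018 K
T = 15.3 + 60.018 = 75.318 °C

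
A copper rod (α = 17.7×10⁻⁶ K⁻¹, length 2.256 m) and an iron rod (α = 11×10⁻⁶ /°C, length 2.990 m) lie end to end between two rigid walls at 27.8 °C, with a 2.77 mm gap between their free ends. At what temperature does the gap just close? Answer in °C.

T = 65.8 °C

Gap closes when ΔL₁ + ΔL₂ = 2.77 mm = 2.77×10⁻³ m
(α₁L₁ + α₂L₂)ΔT = g
α₁L₁ + α₂L₂ = 17.7×10⁻⁶×2.256 + 11×10⁻⁶×2.990 = 7.28212×10⁻⁵ m/K
ΔT = 2.77×10⁻³ / 7.28212×10⁻⁵ = 38.038 K
T = 27.8 + 38.038 = 65.838 °C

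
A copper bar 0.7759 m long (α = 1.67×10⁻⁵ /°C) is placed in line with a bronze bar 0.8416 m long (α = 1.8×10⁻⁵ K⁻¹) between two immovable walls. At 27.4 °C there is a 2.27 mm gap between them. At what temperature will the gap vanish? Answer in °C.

Gap closes when ΔL₁ + ΔL₂ = 2.27 mm = 2.27×10⁻³ m
(α₁L₁ + α₂L₂)ΔT = g
α₁L₁ + α₂L₂ = 1.67×10⁻⁵×0.7759 + 1.8×10⁻⁵×0.8416 = 2.810633×10⁻⁵ m/K
ΔT = 2.27×10⁻³ / 2.810633×10⁻⁵ = 80.76 K
T = 27.4 + 80.76 = 108.16 °C

T = 108 °C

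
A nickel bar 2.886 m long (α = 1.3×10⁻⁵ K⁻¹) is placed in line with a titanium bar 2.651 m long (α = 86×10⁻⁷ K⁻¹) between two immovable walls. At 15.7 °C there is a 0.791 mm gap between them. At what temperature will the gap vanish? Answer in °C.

α₁L₁ = 3.7518×10⁻⁵ m/K, α₂L₂ = 2.27986×10⁻⁵ m/K → total 6.03166×10⁻⁵ m/K
ΔT = g/(α₁L₁+α₂L₂) = 7.91×10⁻⁴ / 6.03166×10⁻⁵ = 13.114 K
T = 15.7 + 13.114 = 28.814 °C

T = 28.8 °C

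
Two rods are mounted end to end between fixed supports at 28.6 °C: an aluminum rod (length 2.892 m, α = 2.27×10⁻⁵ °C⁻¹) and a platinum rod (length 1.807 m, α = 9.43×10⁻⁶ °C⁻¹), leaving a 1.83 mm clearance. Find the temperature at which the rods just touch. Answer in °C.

Gap closes when ΔL₁ + ΔL₂ = 1.83 mm = 1.83×10⁻³ m
(α₁L₁ + α₂L₂)ΔT = g
α₁L₁ + α₂L₂ = 2.27×10⁻⁵×2.892 + 9.43×10⁻⁶×1.807 = 8.268841×10⁻⁵ m/K
ΔT = 1.83×10⁻³ / 8.268841×10⁻⁵ = 22.131 K
T = 28.6 + 22.131 = 50.731 °C

T = 50.7 °C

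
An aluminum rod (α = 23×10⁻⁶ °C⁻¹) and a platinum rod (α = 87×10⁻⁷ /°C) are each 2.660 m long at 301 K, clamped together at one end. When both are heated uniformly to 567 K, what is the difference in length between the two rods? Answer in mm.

ΔT = 266 K
aluminum: ΔL = 23×10⁻⁶ × 2.660 m × 266 = 1.6274×10⁻² m = 16.274 mm
platinum: ΔL = 87×10⁻⁷ × 2.660 m × 266 = 6.1558×10⁻³ m = 6.1558 mm
difference = 16.274 − 6.1558 = 10.1182 mm

10.1 mm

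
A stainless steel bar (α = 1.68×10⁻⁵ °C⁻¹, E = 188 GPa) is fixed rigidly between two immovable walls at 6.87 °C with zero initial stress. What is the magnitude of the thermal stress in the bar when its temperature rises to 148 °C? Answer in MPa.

Fully constrained: the free strain ε = αΔT is blocked, so σ = Eε = EαΔT.
|ΔT| = 141.13 K
σ = 188×10⁹ × 1.68×10⁻⁵ × 141.13 = 4.46×10⁸ Pa

σ = 446 MPa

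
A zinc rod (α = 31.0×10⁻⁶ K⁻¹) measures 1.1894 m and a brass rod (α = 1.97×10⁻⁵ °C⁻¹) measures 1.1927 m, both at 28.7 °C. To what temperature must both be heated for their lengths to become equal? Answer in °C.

T = 275.4 °C

L₁(1 + α₁ΔT) = L₂(1 + α₂ΔT) ⇒ ΔT = (L₂ − L₁)/(α₁L₁ − α₂L₂)
L₂ − L₁ = 1.1927 − 1.1894 = 3.30×10⁻³ m
α₁L₁ − α₂L₂ = 31.0×10⁻⁶×1.1894 − 1.97×10⁻⁵×1.1927 = 1.337521×10⁻⁵ m/K
ΔT = 3.30×10⁻³ / 1.337521×10⁻⁵ = 246.725 K
T = 28.7 + 246.725 = 275.425 °C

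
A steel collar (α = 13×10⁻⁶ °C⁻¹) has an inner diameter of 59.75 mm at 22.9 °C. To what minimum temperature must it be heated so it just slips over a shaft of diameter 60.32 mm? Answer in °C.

Required Δd = 60.32 − 59.75 = 0.57 mm
Δd = αd₀ΔT ⇒ ΔT = Δd/(αd₀) = 0.57 / (13×10⁻⁶ × 59.75) = 733.83 K
T_min = 22.9 + 733.83 = 756.73 °C

T = 757 °C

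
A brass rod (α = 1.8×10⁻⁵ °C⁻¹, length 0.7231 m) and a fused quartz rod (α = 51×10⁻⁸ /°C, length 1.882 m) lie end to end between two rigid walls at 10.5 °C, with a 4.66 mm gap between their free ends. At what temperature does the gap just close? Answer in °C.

T = 344 °C

α₁L₁ = 1.30158×10⁻⁵ m/K, α₂L₂ = 9.5982×10⁻⁷ m/K → total 1.397562×10⁻⁵ m/K
ΔT = g/(α₁L₁+α₂L₂) = 4.66×10⁻³ / 1.397562×10⁻⁵ = 333.44 K
T = 10.5 + 333.44 = 343.94 °C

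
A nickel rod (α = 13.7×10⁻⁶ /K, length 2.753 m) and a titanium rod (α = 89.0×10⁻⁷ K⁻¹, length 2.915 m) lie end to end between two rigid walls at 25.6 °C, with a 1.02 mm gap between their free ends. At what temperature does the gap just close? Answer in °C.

T = 41.6 °C

α₁L₁ = 3.77161×10⁻⁵ m/K, α₂L₂ = 2.59435×10⁻⁵ m/K → total 6.36596×10⁻⁵ m/K
ΔT = g/(α₁L₁+α₂L₂) = 1.02×10⁻³ / 6.36596×10⁻⁵ = 16.023 K
T = 25.6 + 16.023 = 41.623 °C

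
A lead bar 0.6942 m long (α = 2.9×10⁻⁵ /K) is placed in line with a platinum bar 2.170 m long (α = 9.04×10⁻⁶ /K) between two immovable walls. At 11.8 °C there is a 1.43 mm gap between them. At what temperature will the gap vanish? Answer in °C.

Gap closes when ΔL₁ + ΔL₂ = 1.43 mm = 1.43×10⁻³ m
(α₁L₁ + α₂L₂)ΔT = g
α₁L₁ + α₂L₂ = 2.9×10⁻⁵×0.6942 + 9.04×10⁻⁶×2.170 = 3.97486×10⁻⁵ m/K
ΔT = 1.43×10⁻³ / 3.97486×10⁻⁵ = 35.976 K
T = 11.8 + 35.976 = 47.776 °C

T = 47.8 °C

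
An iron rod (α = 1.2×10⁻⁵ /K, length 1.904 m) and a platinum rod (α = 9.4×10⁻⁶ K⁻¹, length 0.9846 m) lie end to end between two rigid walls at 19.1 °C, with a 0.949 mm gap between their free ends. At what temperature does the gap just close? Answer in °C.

T = 48.7 °C

α₁L₁ = 2.2848×10⁻⁵ m/K, α₂L₂ = 9.25524×10⁻⁶ m/K → total 3.210324×10⁻⁵ m/K
ΔT = g/(α₁L₁+α₂L₂) = 9.49×10⁻⁴ / 3.210324×10⁻⁵ = 29.561 K
T = 19.1 + 29.561 = 48.661 °C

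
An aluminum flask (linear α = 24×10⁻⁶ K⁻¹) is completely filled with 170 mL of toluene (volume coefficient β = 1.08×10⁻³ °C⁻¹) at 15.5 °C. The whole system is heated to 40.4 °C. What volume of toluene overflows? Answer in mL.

The flask also expands: β_container ≈ 3α = 7.2×10⁻⁵ /K
Net overflow = V₀(β_liq − 3α_cont)ΔT
β − 3α = 1.08×10⁻³ − 7.2×10⁻⁵ = 1.008×10⁻³ /K; ΔT = 24.9 K
ΔV = 170 × 1.008×10⁻³ × 24.9 = 4.27 mL

4.27 mL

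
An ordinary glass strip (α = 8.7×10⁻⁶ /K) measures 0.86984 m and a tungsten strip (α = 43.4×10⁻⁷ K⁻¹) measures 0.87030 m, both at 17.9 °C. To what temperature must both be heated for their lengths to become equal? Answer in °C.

L₁(1 + α₁ΔT) = L₂(1 + α₂ΔT) ⇒ ΔT = (L₂ − L₁)/(α₁L₁ − α₂L₂)
L₂ − L₁ = 0.87030 − 0.86984 = 4.60×10⁻⁴ m
α₁L₁ − α₂L₂ = 8.7×10⁻⁶×0.86984 − 43.4×10⁻⁷×0.87030 = 3.790506×10⁻⁶ m/K
ΔT = 4.60×10⁻⁴ / 3.790506×10⁻⁶ = 121.356 K
T = 17.9 + 121.356 = 139.256 °C

T = 139.3 °C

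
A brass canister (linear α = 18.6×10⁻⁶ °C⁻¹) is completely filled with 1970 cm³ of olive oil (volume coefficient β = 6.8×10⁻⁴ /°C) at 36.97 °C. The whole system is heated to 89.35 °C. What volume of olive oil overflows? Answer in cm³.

64.4 cm³

The canister also expands: β_container ≈ 3α = 5.58×10⁻⁵ /K
Net overflow = V₀(β_liq − 3α_cont)ΔT
β − 3α = 6.80×10⁻⁴ − 5.58×10⁻⁵ = 6.242×10⁻⁴ /K; ΔT = 52.38 K
ΔV = 1970 × 6.242×10⁻⁴ × 52.38 = 64.4 cm³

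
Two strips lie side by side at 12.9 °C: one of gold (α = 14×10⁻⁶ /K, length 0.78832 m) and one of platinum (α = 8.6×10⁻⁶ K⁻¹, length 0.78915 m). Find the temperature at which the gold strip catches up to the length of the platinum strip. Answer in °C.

L₁(1 + α₁ΔT) = L₂(1 + α₂ΔT) ⇒ ΔT = (L₂ − L₁)/(α₁L₁ − α₂L₂)
L₂ − L₁ = 0.78915 − 0.78832 = 8.30×10⁻⁴ m
α₁L₁ − α₂L₂ = 14×10⁻⁶×0.78832 − 8.6×10⁻⁶×0.78915 = 4.24979×10⁻⁶ m/K
ΔT = 8.30×10⁻⁴ / 4.24979×10⁻⁶ = 195.304 K
T = 12.9 + 195.304 = 208.204 °C

T = 208.2 °C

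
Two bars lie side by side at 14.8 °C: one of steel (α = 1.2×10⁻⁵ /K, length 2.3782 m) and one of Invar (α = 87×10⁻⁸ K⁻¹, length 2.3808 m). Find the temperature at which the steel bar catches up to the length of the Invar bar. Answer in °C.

Equal length when α₁L₁ΔT − α₂L₂ΔT = L₂ − L₁ = 2.60×10⁻³ m
α₁L₁ = 2.85384×10⁻⁵, α₂L₂ = 2.071296×10⁻⁶ → Δ(αL) = 2.6467104×10⁻⁵ m/K
ΔT = 2.60×10⁻³ / 2.6467104×10⁻⁵ = 98.235 K, so T = 14.8 + 98.235 = 113.035 °C

T = 113.0 °C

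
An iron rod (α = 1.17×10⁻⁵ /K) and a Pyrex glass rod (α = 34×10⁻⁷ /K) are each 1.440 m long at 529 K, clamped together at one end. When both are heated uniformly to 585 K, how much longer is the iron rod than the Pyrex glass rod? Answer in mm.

ΔT = 56 K
iron: ΔL = 1.17×10⁻⁵ × 1.440 m × 56 = 9.4349×10⁻⁴ m = 0.94349 mm
Pyrex glass: ΔL = 34×10⁻⁷ × 1.440 m × 56 = 2.7418×10⁻⁴ m = 0.27418 mm
difference = 0.94349 − 0.27418 = 0.66931 mm

0.669 mm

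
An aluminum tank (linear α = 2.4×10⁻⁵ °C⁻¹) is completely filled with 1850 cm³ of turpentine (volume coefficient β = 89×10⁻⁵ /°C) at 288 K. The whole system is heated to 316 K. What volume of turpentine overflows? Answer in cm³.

The tank also expands: β_container ≈ 3α = 7.2×10⁻⁵ /K
Net overflow = V₀(β_liq − 3α_cont)ΔT
β − 3α = 8.90×10⁻⁴ − 7.2×10⁻⁵ = 8.18×10⁻⁴ /K; ΔT = 28 K
ΔV = 1850 × 8.18×10⁻⁴ × 28 = 42.4 cm³

42.4 cm³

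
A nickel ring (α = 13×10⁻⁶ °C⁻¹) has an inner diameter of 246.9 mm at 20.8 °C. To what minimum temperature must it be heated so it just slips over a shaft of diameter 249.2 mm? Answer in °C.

T = 737 °C

Required Δd = 249.2 − 246.9 = 2.3 mm
Δd = αd₀ΔT ⇒ ΔT = Δd/(αd₀) = 2.3 / (13×10⁻⁶ × 246.9) = 716.58 K
T_min = 20.8 + 716.58 = 737.38 °C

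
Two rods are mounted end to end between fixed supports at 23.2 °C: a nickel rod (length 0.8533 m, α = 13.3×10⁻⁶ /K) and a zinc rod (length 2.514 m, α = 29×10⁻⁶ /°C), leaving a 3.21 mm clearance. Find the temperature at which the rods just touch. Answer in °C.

α₁L₁ = 1.134889×10⁻⁵ m/K, α₂L₂ = 7.2906×10⁻⁵ m/K → total 8.425489×10⁻⁵ m/K
ΔT = g/(α₁L₁+α₂L₂) = 3.21×10⁻³ / 8.425489×10⁻⁵ = 38.099 K
T = 23.2 + 38.099 = 61.299 °C

T = 61.3 °C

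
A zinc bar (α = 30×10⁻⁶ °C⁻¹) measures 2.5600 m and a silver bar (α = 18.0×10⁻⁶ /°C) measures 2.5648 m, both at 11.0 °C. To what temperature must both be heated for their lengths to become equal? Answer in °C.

T = 167.7 °C

Equal length when α₁L₁ΔT − α₂L₂ΔT = L₂ − L₁ = 4.80×10⁻³ m
α₁L₁ = 7.680×10⁻⁵, α₂L₂ = 4.61664×10⁻⁵ → Δ(αL) = 3.06336×10⁻⁵ m/K
ΔT = 4.80×10⁻³ / 3.06336×10⁻⁵ = 156.691 K, so T = 11.0 + 156.691 = 167.691 °C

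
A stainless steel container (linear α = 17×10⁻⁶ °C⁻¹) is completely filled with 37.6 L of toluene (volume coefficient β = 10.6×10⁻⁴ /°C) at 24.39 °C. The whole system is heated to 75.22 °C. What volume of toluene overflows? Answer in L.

The container also expands: β_container ≈ 3α = 5.1×10⁻⁵ /K
Net overflow = V₀(β_liq − 3α_cont)ΔT
β − 3α = 1.06×10⁻³ − 5.1×10⁻⁵ = 1.009×10⁻³ /K; ΔT = 50.83 K
ΔV = 37.6 × 1.009×10⁻³ × 50.83 = 1.93 L

1.93 L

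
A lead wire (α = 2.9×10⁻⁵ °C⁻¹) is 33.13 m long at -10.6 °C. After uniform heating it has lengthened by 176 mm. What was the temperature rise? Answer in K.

ΔT = 183 K

ΔL = αL₀ΔT ⇒ ΔT = ΔL / (αL₀)
ΔT = 176×10⁻³ m / (2.9×10⁻⁵ × 33.13 m) = 183.19 K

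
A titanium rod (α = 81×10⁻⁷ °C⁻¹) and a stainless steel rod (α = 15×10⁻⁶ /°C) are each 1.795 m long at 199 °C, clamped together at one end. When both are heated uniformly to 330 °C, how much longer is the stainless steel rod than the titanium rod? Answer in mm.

ΔT = 131 K
titanium: ΔL = 81×10⁻⁷ × 1.795 m × 131 = 1.9047×10⁻³ m = 1.9047 mm
stainless steel: ΔL = 15×10⁻⁶ × 1.795 m × 131 = 3.5272×10⁻³ m = 3.5272 mm
difference = 3.5272 − 1.9047 = 1.6225 mm

1.62 mm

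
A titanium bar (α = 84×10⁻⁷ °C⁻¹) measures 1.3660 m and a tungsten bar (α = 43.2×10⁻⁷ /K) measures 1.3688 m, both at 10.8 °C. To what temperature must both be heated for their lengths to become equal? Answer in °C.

T = 514.3 °C

Equal length when α₁L₁ΔT − α₂L₂ΔT = L₂ − L₁ = 2.80×10⁻³ m
α₁L₁ = 1.14744×10⁻⁵, α₂L₂ = 5.913216×10⁻⁶ → Δ(αL) = 5.561184×10⁻⁶ m/K
ΔT = 2.80×10⁻³ / 5.561184×10⁻⁶ = 503.490 K, so T = 10.8 + 503.490 = 514.290 °C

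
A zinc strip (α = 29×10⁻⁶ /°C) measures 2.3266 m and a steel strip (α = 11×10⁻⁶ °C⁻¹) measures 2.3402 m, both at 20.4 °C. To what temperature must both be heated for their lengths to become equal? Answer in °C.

Equal length when α₁L₁ΔT − α₂L₂ΔT = L₂ − L₁ = 1.36×10⁻² m
α₁L₁ = 6.74714×10⁻⁵, α₂L₂ = 2.57422×10⁻⁵ → Δ(αL) = 4.17292×10⁻⁵ m/K
ΔT = 1.36×10⁻² / 4.17292×10⁻⁵ = 325.911 K, so T = 20.4 + 325.911 = 346.311 °C

T = 346.3 °C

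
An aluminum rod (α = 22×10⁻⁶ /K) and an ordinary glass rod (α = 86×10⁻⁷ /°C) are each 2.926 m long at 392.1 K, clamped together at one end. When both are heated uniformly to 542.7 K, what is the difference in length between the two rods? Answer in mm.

5.90 mm

ΔT = 150.6 K
aluminum: ΔL = 22×10⁻⁶ × 2.926 m × 150.6 = 9.6944×10⁻³ m = 9.6944 mm
ordinary glass: ΔL = 86×10⁻⁷ × 2.926 m × 150.6 = 3.7896×10⁻³ m = 3.7896 mm
difference = 9.6944 − 3.7896 = 5.9048 mm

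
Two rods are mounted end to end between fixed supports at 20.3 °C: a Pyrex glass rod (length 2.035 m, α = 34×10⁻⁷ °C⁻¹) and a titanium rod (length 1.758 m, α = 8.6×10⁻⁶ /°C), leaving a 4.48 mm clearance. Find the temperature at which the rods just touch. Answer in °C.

T = 224 °C

α₁L₁ = 6.919×10⁻⁶ m/K, α₂L₂ = 1.51188×10⁻⁵ m/K → total 2.20378×10⁻⁵ m/K
ΔT = g/(α₁L₁+α₂L₂) = 4.48×10⁻³ / 2.20378×10⁻⁵ = 203.29 K
T = 20.3 + 203.29 = 223.59 °C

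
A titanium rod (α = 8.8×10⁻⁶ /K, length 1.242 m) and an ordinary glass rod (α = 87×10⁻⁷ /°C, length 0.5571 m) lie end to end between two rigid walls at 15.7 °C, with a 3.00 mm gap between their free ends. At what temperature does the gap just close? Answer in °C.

Gap closes when ΔL₁ + ΔL₂ = 3.00 mm = 3.00×10⁻³ m
(α₁L₁ + α₂L₂)ΔT = g
α₁L₁ + α₂L₂ = 8.8×10⁻⁶×1.242 + 87×10⁻⁷×0.5571 = 1.577637×10⁻⁵ m/K
ΔT = 3.00×10⁻³ / 1.577637×10⁻⁵ = 190.16 K
T = 15.7 + 190.16 = 205.86 °C

T = 206 °C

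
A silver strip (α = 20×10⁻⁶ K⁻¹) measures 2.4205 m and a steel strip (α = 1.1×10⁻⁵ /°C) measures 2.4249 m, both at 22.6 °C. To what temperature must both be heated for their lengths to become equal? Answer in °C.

Equal length when α₁L₁ΔT − α₂L₂ΔT = L₂ − L₁ = 4.40×10⁻³ m
α₁L₁ = 4.841×10⁻⁵, α₂L₂ = 2.66739×10⁻⁵ → Δ(αL) = 2.17361×10⁻⁵ m/K
ΔT = 4.40×10⁻³ / 2.17361×10⁻⁵ = 202.428 K, so T = 22.6 + 202.428 = 225.028 °C

T = 225.0 °C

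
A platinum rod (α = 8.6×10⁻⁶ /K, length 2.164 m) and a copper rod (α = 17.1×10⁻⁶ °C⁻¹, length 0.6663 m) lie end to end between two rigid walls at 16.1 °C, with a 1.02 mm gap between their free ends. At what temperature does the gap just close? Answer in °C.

T = 50.1 °C

α₁L₁ = 1.86104×10⁻⁵ m/K, α₂L₂ = 1.139373×10⁻⁵ m/K → total 3.000413×10⁻⁵ m/K
ΔT = g/(α₁L₁+α₂L₂) = 1.02×10⁻³ / 3.000413×10⁻⁵ = 33.995 K
T = 16.1 + 33.995 = 50.095 °C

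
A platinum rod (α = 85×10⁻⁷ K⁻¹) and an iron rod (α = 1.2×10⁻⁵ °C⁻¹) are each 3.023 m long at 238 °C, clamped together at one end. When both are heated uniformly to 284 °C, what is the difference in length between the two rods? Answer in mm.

ΔT = 46 K
platinum: ΔL = 85×10⁻⁷ × 3.023 m × 46 = 1.1820×10⁻³ m = 1.1820 mm
iron: ΔL = 1.2×10⁻⁵ × 3.023 m × 46 = 1.6687×10⁻³ m = 1.6687 mm
difference = 1.6687 − 1.1820 = 0.4867 mm

0.487 mm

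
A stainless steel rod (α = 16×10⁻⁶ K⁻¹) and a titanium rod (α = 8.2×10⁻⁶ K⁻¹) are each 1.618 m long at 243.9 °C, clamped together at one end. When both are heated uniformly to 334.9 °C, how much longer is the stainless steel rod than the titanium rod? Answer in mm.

1.15 mm

ΔT = 91.0 K
stainless steel: ΔL = 16×10⁻⁶ × 1.618 m × 91.0 = 2.3558×10⁻³ m = 2.3558 mm
titanium: ΔL = 8.2×10⁻⁶ × 1.618 m × 91.0 = 1.2074×10⁻³ m = 1.2074 mm
difference = 2.3558 − 1.2074 = 1.1484 mm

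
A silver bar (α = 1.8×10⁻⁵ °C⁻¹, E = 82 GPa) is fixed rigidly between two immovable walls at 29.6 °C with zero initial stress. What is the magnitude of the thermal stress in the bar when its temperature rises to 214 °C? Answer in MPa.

Fully constrained: the free strain ε = αΔT is blocked, so σ = Eε = EαΔT.
|ΔT| = 184.4 K
σ = 82.0×10⁹ × 1.8×10⁻⁵ × 184.4 = 2.72×10⁸ Pa

σ = 272 MPa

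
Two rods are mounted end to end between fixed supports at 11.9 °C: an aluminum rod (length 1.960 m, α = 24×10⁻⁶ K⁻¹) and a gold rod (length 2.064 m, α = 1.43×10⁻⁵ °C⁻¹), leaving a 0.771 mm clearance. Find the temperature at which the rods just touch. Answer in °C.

T = 22.0 °C

Gap closes when ΔL₁ + ΔL₂ = 0.771 mm = 7.71×10⁻⁴ m
(α₁L₁ + α₂L₂)ΔT = g
α₁L₁ + α₂L₂ = 24×10⁻⁶×1.960 + 1.43×10⁻⁵×2.064 = 7.65552×10⁻⁵ m/K
ΔT = 7.71×10⁻⁴ / 7.65552×10⁻⁵ = 10.071 K
T = 11.9 + 10.071 = 21.971 °C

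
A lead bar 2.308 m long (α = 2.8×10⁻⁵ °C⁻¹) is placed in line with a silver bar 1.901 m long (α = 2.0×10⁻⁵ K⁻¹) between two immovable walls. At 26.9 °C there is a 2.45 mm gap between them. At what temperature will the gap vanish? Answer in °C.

T = 50.8 °C

Gap closes when ΔL₁ + ΔL₂ = 2.45 mm = 2.45×10⁻³ m
(α₁L₁ + α₂L₂)ΔT = g
α₁L₁ + α₂L₂ = 2.8×10⁻⁵×2.308 + 2.0×10⁻⁵×1.901 = 1.02644×10⁻⁴ m/K
ΔT = 2.45×10⁻³ / 1.02644×10⁻⁴ = 23.869 K
T = 26.9 + 23.869 = 50.769 °C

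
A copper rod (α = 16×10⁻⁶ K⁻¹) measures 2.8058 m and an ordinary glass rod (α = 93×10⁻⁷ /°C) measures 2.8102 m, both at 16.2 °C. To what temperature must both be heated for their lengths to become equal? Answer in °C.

L₁(1 + α₁ΔT) = L₂(1 + α₂ΔT) ⇒ ΔT = (L₂ − L₁)/(α₁L₁ − α₂L₂)
L₂ − L₁ = 2.8102 − 2.8058 = 4.40×10⁻³ m
α₁L₁ − α₂L₂ = 16×10⁻⁶×2.8058 − 93×10⁻⁷×2.8102 = 1.875794×10⁻⁵ m/K
ΔT = 4.40×10⁻³ / 1.875794×10⁻⁵ = 234.567 K
T = 16.2 + 234.567 = 250.767 °C

T = 250.8 °C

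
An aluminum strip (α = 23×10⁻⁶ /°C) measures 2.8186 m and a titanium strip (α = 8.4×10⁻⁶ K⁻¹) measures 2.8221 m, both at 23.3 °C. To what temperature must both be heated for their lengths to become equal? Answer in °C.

Equal length when α₁L₁ΔT − α₂L₂ΔT = L₂ − L₁ = 3.50×10⁻³ m
α₁L₁ = 6.48278×10⁻⁵, α₂L₂ = 2.370564×10⁻⁵ → Δ(αL) = 4.112216×10⁻⁵ m/K
ΔT = 3.50×10⁻³ / 4.112216×10⁻⁵ = 85.112 K, so T = 23.3 + 85.112 = 108.412 °C

T = 108.4 °C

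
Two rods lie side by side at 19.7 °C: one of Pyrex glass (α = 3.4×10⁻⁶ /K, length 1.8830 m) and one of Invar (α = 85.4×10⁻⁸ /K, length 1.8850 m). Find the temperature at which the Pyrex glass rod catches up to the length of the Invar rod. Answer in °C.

T = 437.0 °C

L₁(1 + α₁ΔT) = L₂(1 + α₂ΔT) ⇒ ΔT = (L₂ − L₁)/(α₁L₁ − α₂L₂)
L₂ − L₁ = 1.8850 − 1.8830 = 2.00×10⁻³ m
α₁L₁ − α₂L₂ = 3.4×10⁻⁶×1.8830 − 85.4×10⁻⁸×1.8850 = 4.79241×10⁻⁶ m/K
ΔT = 2.00×10⁻³ / 4.79241×10⁻⁶ = 417.327 K
T = 19.7 + 417.327 = 437.027 °C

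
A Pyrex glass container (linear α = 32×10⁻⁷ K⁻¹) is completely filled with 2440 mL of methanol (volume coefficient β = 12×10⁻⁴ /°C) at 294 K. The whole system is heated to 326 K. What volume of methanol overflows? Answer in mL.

92.9 mL

The container also expands: β_container ≈ 3α = 9.6×10⁻⁶ /K
Net overflow = V₀(β_liq − 3α_cont)ΔT
β − 3α = 1.20×10⁻³ − 9.6×10⁻⁶ = 1.1904×10⁻³ /K; ΔT = 32 K
ΔV = 2440 × 1.1904×10⁻³ × 32 = 92.9 mL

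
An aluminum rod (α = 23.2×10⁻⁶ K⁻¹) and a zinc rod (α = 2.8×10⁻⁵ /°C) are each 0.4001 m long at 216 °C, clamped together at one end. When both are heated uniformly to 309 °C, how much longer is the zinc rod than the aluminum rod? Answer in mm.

ΔT = 93 K
aluminum: ΔL = 23.2×10⁻⁶ × 0.4001 m × 93 = 8.6326×10⁻⁴ m = 0.86326 mm
zinc: ΔL = 2.8×10⁻⁵ × 0.4001 m × 93 = 1.0419×10⁻³ m = 1.0419 mm
difference = 1.0419 − 0.86326 = 0.17864 mm

0.179 mm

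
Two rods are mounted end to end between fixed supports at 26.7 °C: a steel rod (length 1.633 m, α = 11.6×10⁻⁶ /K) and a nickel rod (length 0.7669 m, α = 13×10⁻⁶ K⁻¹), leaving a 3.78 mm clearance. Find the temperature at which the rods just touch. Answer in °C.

Gap closes when ΔL₁ + ΔL₂ = 3.78 mm = 3.78×10⁻³ m
(α₁L₁ + α₂L₂)ΔT = g
α₁L₁ + α₂L₂ = 11.6×10⁻⁶×1.633 + 13×10⁻⁶×0.7669 = 2.89125×10⁻⁵ m/K
ΔT = 3.78×10⁻³ / 2.89125×10⁻⁵ = 130.74 K
T = 26.7 + 130.74 = 157.44 °C

T = 157 °C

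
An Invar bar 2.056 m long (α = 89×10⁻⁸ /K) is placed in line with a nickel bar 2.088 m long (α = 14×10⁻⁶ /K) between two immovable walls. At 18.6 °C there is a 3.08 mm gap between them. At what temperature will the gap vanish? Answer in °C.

T = 118 °C

Gap closes when ΔL₁ + ΔL₂ = 3.08 mm = 3.08×10⁻³ m
(α₁L₁ + α₂L₂)ΔT = g
α₁L₁ + α₂L₂ = 89×10⁻⁸×2.056 + 14×10⁻⁶×2.088 = 3.106184×10⁻⁵ m/K
ΔT = 3.08×10⁻³ / 3.106184×10⁻⁵ = 99.16 K
T = 18.6 + 99.16 = 117.76 °C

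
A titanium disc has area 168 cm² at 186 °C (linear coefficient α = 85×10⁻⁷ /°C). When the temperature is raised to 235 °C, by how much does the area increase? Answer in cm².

ΔA = 0.140 cm²

Area coefficient ≈ 2α; |ΔT| = 49 K
ΔA = 2αA₀ΔT = 2(85×10⁻⁷)(168)(49) = 0.140 cm²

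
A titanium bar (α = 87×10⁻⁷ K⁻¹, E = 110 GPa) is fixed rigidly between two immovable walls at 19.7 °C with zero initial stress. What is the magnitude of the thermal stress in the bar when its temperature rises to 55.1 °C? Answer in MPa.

Fully constrained: the free strain ε = αΔT is blocked, so σ = Eε = EαΔT.
|ΔT| = 35.4 K
σ = 110×10⁹ × 87×10⁻⁷ × 35.4 = 3.39×10⁷ Pa

σ = 33.9 MPa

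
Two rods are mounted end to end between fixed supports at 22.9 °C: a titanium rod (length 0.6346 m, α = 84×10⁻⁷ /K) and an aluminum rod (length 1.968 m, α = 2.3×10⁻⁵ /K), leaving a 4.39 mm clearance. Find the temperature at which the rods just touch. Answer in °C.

T = 110 °C

α₁L₁ = 5.33064×10⁻⁶ m/K, α₂L₂ = 4.5264×10⁻⁵ m/K → total 5.059464×10⁻⁵ m/K
ΔT = g/(α₁L₁+α₂L₂) = 4.39×10⁻³ / 5.059464×10⁻⁵ = 86.77 K
T = 22.9 + 86.77 = 109.67 °C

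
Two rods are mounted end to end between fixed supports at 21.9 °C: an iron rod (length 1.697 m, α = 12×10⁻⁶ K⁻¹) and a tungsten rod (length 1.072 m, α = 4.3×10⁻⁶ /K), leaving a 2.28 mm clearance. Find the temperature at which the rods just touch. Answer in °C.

Gap closes when ΔL₁ + ΔL₂ = 2.28 mm = 2.28×10⁻³ m
(α₁L₁ + α₂L₂)ΔT = g
α₁L₁ + α₂L₂ = 12×10⁻⁶×1.697 + 4.3×10⁻⁶×1.072 = 2.49736×10⁻⁵ m/K
ΔT = 2.28×10⁻³ / 2.49736×10⁻⁵ = 91.30 K
T = 21.9 + 91.30 = 113.20 °C

T = 113 °C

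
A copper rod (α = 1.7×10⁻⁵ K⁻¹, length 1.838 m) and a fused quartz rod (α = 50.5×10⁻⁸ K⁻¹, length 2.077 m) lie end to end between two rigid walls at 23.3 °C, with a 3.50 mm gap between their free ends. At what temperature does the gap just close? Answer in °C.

α₁L₁ = 3.1246×10⁻⁵ m/K, α₂L₂ = 1.048885×10⁻⁶ m/K → total 3.2294885×10⁻⁵ m/K
ΔT = g/(α₁L₁+α₂L₂) = 3.50×10⁻³ / 3.2294885×10⁻⁵ = 108.38 K
T = 23.3 + 108.38 = 131.68 °C

T = 132 °C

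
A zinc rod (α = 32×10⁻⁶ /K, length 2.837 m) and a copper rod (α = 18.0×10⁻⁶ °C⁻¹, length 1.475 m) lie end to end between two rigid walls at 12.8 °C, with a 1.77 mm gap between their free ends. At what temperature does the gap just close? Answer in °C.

α₁L₁ = 9.0784×10⁻⁵ m/K, α₂L₂ = 2.655×10⁻⁵ m/K → total 1.17334×10⁻⁴ m/K
ΔT = g/(α₁L₁+α₂L₂) = 1.77×10⁻³ / 1.17334×10⁻⁴ = 15.085 K
T = 12.8 + 15.085 = 27.885 °C

T = 27.9 °C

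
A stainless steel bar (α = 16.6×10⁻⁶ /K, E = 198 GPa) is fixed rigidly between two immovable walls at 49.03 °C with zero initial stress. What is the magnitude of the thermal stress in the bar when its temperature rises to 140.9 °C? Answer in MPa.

σ = 302 MPa

Fully constrained: the free strain ε = αΔT is blocked, so σ = Eε = EαΔT.
|ΔT| = 91.87 K
σ = 198×10⁹ × 16.6×10⁻⁶ × 91.87 = 3.02×10⁸ Pa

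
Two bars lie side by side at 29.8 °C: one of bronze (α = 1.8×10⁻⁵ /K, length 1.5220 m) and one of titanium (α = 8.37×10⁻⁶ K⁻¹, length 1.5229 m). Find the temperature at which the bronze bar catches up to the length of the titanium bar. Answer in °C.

Equal length when α₁L₁ΔT − α₂L₂ΔT = L₂ − L₁ = 9.00×10⁻⁴ m
α₁L₁ = 2.7396×10⁻⁵, α₂L₂ = 1.2746673×10⁻⁵ → Δ(αL) = 1.4649327×10⁻⁵ m/K
ΔT = 9.00×10⁻⁴ / 1.4649327×10⁻⁵ = 61.4363 K, so T = 29.8 + 61.4363 = 91.2363 °C

T = 91.24 °C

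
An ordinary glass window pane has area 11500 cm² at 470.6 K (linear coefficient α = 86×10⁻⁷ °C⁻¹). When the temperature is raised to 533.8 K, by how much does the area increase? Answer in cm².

ΔA = 12.5 cm²

Area coefficient ≈ 2α; |ΔT| = 63.2 K
ΔA = 2αA₀ΔT = 2(86×10⁻⁷)(11500)(63.2) = 12.5 cm²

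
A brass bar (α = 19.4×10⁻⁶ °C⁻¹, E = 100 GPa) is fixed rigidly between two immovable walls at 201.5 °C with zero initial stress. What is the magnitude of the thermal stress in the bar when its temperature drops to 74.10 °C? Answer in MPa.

σ = 247 MPa

Fully constrained: the free strain ε = αΔT is blocked, so σ = Eε = EαΔT.
|ΔT| = 127.40 K
σ = 100×10⁹ × 19.4×10⁻⁶ × 127.40 = 2.47×10⁸ Pa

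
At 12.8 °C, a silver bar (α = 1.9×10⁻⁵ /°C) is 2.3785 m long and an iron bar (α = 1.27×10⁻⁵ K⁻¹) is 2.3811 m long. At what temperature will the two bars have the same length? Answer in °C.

Equal length when α₁L₁ΔT − α₂L₂ΔT = L₂ − L₁ = 2.60×10⁻³ m
α₁L₁ = 4.51915×10⁻⁵, α₂L₂ = 3.023997×10⁻⁵ → Δ(αL) = 1.495153×10⁻⁵ m/K
ΔT = 2.60×10⁻³ / 1.495153×10⁻⁵ = 173.895 K, so T = 12.8 + 173.895 = 186.695 °C

T = 186.7 °C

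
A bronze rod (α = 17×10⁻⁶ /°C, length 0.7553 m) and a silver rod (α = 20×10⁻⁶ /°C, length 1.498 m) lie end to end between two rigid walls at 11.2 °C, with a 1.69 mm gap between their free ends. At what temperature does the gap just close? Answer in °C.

T = 50.7 °C

α₁L₁ = 1.28401×10⁻⁵ m/K, α₂L₂ = 2.996×10⁻⁵ m/K → total 4.28001×10⁻⁵ m/K
ΔT = g/(α₁L₁+α₂L₂) = 1.69×10⁻³ / 4.28001×10⁻⁵ = 39.486 K
T = 11.2 + 39.486 = 50.686 °C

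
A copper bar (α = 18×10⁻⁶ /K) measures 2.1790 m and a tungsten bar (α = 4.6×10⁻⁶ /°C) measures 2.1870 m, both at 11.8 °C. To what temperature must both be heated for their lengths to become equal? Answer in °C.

Equal length when α₁L₁ΔT − α₂L₂ΔT = L₂ − L₁ = 8.00×10⁻³ m
α₁L₁ = 3.9222×10⁻⁵, α₂L₂ = 1.00602×10⁻⁵ → Δ(αL) = 2.91618×10⁻⁵ m/K
ΔT = 8.00×10⁻³ / 2.91618×10⁻⁵ = 274.331 K, so T = 11.8 + 274.331 = 286.131 °C

T = 286.1 °C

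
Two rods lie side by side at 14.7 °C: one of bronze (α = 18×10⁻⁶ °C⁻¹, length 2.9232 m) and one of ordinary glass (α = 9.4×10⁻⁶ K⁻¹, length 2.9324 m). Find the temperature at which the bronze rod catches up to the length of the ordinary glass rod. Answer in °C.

T = 381.9 °C

Equal length when α₁L₁ΔT − α₂L₂ΔT = L₂ − L₁ = 9.20×10⁻³ m
α₁L₁ = 5.26176×10⁻⁵, α₂L₂ = 2.756456×10⁻⁵ → Δ(αL) = 2.505304×10⁻⁵ m/K
ΔT = 9.20×10⁻³ / 2.505304×10⁻⁵ = 367.221 K, so T = 14.7 + 367.221 = 381.921 °C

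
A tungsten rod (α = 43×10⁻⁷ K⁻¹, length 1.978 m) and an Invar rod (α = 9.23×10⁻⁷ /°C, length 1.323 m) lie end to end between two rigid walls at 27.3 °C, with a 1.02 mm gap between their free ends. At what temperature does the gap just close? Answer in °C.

T = 132 °C

α₁L₁ = 8.5054×10⁻⁶ m/K, α₂L₂ = 1.221129×10⁻⁶ m/K → total 9.726529×10⁻⁶ m/K
ΔT = g/(α₁L₁+α₂L₂) = 1.02×10⁻³ / 9.726529×10⁻⁶ = 104.87 K
T = 27.3 + 104.87 = 132.17 °C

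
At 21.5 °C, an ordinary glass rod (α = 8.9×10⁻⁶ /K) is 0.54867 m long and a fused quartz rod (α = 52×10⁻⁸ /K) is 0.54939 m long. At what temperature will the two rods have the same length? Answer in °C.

Equal length when α₁L₁ΔT − α₂L₂ΔT = L₂ − L₁ = 7.20×10⁻⁴ m
α₁L₁ = 4.883163×10⁻⁶, α₂L₂ = 2.856828×10⁻⁷ → Δ(αL) = 4.5974802×10⁻⁶ m/K
ΔT = 7.20×10⁻⁴ / 4.5974802×10⁻⁶ = 156.608 K, so T = 21.5 + 156.608 = 178.108 °C

T = 178.1 °C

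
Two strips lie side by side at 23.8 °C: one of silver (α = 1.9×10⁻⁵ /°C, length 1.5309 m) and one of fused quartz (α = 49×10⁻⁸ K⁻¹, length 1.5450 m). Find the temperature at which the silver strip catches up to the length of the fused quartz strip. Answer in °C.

L₁(1 + α₁ΔT) = L₂(1 + α₂ΔT) ⇒ ΔT = (L₂ − L₁)/(α₁L₁ − α₂L₂)
L₂ − L₁ = 1.5450 − 1.5309 = 1.41×10⁻² m
α₁L₁ − α₂L₂ = 1.9×10⁻⁵×1.5309 − 49×10⁻⁸×1.5450 = 2.833005×10⁻⁵ m/K
ΔT = 1.41×10⁻² / 2.833005×10⁻⁵ = 497.705 K
T = 23.8 + 497.705 = 521.505 °C

T = 521.5 °C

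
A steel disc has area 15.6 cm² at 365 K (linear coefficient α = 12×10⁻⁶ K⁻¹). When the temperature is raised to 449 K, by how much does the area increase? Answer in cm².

ΔA = 0.0314 cm²

Area coefficient ≈ 2α; |ΔT| = 84 K
ΔA = 2αA₀ΔT = 2(12×10⁻⁶)(15.6)(84) = 0.0314 cm²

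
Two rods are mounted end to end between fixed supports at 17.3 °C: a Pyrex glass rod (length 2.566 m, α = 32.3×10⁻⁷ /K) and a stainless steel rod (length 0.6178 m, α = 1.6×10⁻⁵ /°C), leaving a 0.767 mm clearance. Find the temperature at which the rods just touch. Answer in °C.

T = 59.5 °C

α₁L₁ = 8.28818×10⁻⁶ m/K, α₂L₂ = 9.8848×10⁻⁶ m/K → total 1.817298×10⁻⁵ m/K
ΔT = g/(α₁L₁+α₂L₂) = 7.67×10⁻⁴ / 1.817298×10⁻⁵ = 42.206 K
T = 17.3 + 42.206 = 59.506 °C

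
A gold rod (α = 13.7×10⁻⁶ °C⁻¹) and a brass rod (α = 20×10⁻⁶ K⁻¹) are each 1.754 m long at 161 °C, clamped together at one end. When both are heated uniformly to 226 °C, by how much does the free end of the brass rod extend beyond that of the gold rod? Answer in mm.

ΔT = 65 K
gold: ΔL = 13.7×10⁻⁶ × 1.754 m × 65 = 1.5619×10⁻³ m = 1.5619 mm
brass: ΔL = 20×10⁻⁶ × 1.754 m × 65 = 2.2802×10⁻³ m = 2.2802 mm
difference = 2.2802 − 1.5619 = 0.7183 mm

0.718 mm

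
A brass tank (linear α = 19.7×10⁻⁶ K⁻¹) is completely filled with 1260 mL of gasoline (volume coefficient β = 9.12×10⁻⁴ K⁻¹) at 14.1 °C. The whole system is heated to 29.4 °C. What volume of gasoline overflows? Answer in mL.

16.4 mL

The tank also expands: β_container ≈ 3α = 5.91×10⁻⁵ /K
Net overflow = V₀(β_liq − 3α_cont)ΔT
β − 3α = 9.12×10⁻⁴ − 5.91×10⁻⁵ = 8.529×10⁻⁴ /K; ΔT = 15.3 K
ΔV = 1260 × 8.529×10⁻⁴ × 15.3 = 16.4 mL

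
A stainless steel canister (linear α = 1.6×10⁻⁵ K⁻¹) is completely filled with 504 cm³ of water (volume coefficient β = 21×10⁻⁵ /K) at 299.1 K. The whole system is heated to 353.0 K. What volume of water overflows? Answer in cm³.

The canister also expands: β_container ≈ 3α = 4.8×10⁻⁵ /K
Net overflow = V₀(β_liq − 3α_cont)ΔT
β − 3α = 2.10×10⁻⁴ − 4.8×10⁻⁵ = 1.62×10⁻⁴ /K; ΔT = 53.9 K
ΔV = 504 × 1.62×10⁻⁴ × 53.9 = 4.40 cm³

4.40 cm³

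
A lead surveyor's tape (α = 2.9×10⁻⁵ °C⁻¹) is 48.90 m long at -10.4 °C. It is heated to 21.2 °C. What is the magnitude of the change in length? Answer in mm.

ΔL = 44.8 mm

|ΔT| = |21.2 − (-10.4)| = 31.6 K
ΔL = αL₀ΔT = (2.9×10⁻⁵)(48.90)(31.6) = 4.48×10⁻² m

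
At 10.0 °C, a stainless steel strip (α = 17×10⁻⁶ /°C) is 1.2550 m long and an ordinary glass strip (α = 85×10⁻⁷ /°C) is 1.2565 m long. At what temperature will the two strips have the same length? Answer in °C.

T = 150.8 °C

Equal length when α₁L₁ΔT − α₂L₂ΔT = L₂ − L₁ = 1.50×10⁻³ m
α₁L₁ = 2.1335×10⁻⁵, α₂L₂ = 1.068025×10⁻⁵ → Δ(αL) = 1.065475×10⁻⁵ m/K
ΔT = 1.50×10⁻³ / 1.065475×10⁻⁵ = 140.782 K, so T = 10.0 + 140.782 = 150.782 °C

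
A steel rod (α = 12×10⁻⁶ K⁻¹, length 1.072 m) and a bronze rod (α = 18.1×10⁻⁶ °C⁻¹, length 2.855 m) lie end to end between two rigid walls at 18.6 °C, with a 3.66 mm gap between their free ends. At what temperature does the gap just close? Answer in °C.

Gap closes when ΔL₁ + ΔL₂ = 3.66 mm = 3.66×10⁻³ m
(α₁L₁ + α₂L₂)ΔT = g
α₁L₁ + α₂L₂ = 12×10⁻⁶×1.072 + 18.1×10⁻⁶×2.855 = 6.45395×10⁻⁵ m/K
ΔT = 3.66×10⁻³ / 6.45395×10⁻⁵ = 56.709 K
T = 18.6 + 56.709 = 75.309 °C

T = 75.3 °C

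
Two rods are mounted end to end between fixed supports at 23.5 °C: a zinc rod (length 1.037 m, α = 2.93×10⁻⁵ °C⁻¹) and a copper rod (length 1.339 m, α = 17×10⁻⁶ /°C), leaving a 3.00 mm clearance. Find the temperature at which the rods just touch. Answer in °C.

T = 79.9 °C

α₁L₁ = 3.03841×10⁻⁵ m/K, α₂L₂ = 2.2763×10⁻⁵ m/K → total 5.31471×10⁻⁵ m/K
ΔT = g/(α₁L₁+α₂L₂) = 3.00×10⁻³ / 5.31471×10⁻⁵ = 56.447 K
T = 23.5 + 56.447 = 79.947 °C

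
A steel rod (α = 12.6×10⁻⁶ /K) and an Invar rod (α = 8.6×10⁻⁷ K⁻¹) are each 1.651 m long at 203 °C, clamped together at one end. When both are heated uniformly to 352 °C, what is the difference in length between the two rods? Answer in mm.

2.89 mm

ΔT = 149 K
steel: ΔL = 12.6×10⁻⁶ × 1.651 m × 149 = 3.0996×10⁻³ m = 3.0996 mm
Invar: ΔL = 8.6×10⁻⁷ × 1.651 m × 149 = 2.1156×10⁻⁴ m = 0.21156 mm
difference = 3.0996 − 0.21156 = 2.88804 mm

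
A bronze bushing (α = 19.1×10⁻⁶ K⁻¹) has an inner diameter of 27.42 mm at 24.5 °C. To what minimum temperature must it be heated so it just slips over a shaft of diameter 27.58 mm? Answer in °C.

Required Δd = 27.58 − 27.42 = 0.16 mm
Δd = αd₀ΔT ⇒ ΔT = Δd/(αd₀) = 0.16 / (19.1×10⁻⁶ × 27.42) = 305.51 K
T_min = 24.5 + 305.51 = 330.01 °C

T = 330 °C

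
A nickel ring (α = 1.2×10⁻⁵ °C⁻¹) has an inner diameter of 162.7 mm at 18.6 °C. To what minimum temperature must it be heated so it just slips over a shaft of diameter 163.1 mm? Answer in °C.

T = 223 °C

Required Δd = 163.1 − 162.7 = 0.4 mm
Δd = αd₀ΔT ⇒ ΔT = Δd/(αd₀) = 0.4 / (1.2×10⁻⁵ × 162.7) = 204.88 K
T_min = 18.6 + 204.88 = 223.48 °C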